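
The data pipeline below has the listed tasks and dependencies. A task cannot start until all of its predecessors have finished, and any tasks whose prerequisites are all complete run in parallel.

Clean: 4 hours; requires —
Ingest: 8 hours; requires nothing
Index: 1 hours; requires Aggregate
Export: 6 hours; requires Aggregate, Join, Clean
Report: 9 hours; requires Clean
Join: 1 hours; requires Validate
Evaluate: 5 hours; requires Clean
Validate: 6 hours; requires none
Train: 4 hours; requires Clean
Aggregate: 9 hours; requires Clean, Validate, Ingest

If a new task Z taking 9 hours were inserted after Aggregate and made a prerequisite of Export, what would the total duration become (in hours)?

Originally the schedule takes 23 hours.
With Z inserted, Export now waits for max(Aggregate, Join, Clean, Z).
New critical path: Ingest→Aggregate→Z→Export = 8+9+9+6 = 32 ⇒ 32 hours.

32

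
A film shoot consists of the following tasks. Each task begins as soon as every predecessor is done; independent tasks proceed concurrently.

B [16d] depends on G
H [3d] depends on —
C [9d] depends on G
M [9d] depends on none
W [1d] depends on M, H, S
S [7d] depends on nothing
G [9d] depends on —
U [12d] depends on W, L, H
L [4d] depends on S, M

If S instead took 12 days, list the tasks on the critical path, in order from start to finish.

Actual critical path: M→L→U = 9+4+12 = 25 ⇒ 25 days.
S has 2 days of float (longest path through it is 23).
The binding chain switches to S→L→U = 12+4+12 = 28; finish 28 days.

S, L, U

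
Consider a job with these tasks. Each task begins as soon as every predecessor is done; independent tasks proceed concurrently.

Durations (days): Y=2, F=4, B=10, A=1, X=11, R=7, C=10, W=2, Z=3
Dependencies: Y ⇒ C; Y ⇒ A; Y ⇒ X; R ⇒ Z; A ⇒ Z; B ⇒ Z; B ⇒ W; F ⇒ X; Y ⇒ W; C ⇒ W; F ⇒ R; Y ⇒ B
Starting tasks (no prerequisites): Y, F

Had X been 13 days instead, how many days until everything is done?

17

Actual critical path: F→X = 4+11 = 15 ⇒ 15 days.
X is on the critical path; changing it to 13 makes that path 17 days.
The critical path is still F→X; finish is now 17 days.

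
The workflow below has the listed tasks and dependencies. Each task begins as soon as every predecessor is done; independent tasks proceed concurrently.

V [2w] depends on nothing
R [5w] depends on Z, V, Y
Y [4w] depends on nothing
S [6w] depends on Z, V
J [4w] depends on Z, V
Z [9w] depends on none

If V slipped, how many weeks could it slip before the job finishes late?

The longest chain is Z→S = 9+6 = 15; overall finish 15 weeks.
V finishes as early as 2 and must finish by 9.
Float = 15 − 8 = 7.

7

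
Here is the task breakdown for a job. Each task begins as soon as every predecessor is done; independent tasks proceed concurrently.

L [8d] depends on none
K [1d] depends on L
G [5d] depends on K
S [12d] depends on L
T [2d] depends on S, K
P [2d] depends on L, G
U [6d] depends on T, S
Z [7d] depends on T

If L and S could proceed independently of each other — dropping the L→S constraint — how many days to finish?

With the dependency in place, L→S→T→Z = 8+12+2+7 = 29 sets the finish at 29 days.
Without L→S, S's earliest start moves from 8 to 0.
New critical path: S→T→Z = 12+2+7 = 21 ⇒ 21 days.

21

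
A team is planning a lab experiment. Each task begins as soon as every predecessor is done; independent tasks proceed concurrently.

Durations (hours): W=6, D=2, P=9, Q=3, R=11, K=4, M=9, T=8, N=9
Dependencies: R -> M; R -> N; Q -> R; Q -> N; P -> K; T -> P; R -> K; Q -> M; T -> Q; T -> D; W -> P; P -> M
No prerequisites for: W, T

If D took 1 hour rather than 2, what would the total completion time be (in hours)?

31

As given, the longest chain is T→Q→R→N = 8+3+11+9 = 31, so the finish is 31 hours.
D has 21 hours of float (longest path through it is 10).
No other chain overtakes it, so the finish is 31 hours.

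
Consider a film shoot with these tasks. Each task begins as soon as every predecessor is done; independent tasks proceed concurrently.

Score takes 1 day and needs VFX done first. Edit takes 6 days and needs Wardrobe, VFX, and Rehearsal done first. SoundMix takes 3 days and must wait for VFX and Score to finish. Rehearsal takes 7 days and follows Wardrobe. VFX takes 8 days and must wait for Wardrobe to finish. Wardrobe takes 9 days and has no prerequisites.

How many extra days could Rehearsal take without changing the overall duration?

1

Critical path: Wardrobe→VFX→Edit = 9+8+6 = 23, so the finish is 23 days.
The longest chain containing Rehearsal totals 22 days.
Slack of Rehearsal = 10 − 9 = 1 day.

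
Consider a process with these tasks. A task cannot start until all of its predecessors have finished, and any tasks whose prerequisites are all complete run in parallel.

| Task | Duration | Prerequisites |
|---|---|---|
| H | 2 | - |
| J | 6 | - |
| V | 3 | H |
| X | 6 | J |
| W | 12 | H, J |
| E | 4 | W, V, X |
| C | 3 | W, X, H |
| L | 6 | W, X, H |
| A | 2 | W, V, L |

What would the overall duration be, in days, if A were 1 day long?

Critical path before the change: J→W→L→A = 6+12+6+2 = 26 giving 26 days.
A is on the critical path; changing it to 1 makes that path 25 days.
That remains the longest chain; total 25 days.

25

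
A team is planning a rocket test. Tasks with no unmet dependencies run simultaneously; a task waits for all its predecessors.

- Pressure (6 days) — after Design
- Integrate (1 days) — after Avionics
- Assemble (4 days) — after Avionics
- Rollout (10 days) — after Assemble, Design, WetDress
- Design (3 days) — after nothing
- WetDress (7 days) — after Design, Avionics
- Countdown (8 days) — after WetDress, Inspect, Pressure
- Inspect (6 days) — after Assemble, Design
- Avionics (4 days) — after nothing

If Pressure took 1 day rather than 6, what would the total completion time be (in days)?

22

As given, the longest chain is Avionics→Assemble→Inspect→Countdown = 4+4+6+8 = 22, so the finish is 22 days.
Pressure has 5 days of float (longest path through it is 17).
That remains the longest chain; total 22 days.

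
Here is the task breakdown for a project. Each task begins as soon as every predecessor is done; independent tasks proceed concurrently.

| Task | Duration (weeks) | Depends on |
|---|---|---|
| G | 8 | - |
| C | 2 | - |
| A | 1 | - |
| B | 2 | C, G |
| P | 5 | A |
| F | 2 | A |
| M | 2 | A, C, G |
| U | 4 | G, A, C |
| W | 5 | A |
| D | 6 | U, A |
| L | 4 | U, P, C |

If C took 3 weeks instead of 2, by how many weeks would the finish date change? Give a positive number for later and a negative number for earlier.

0

As given, the longest chain is G→U→D = 8+4+6 = 18, so the finish is 18 weeks.
The longest path through C is only 12 weeks, so C has float 6.
That remains the longest chain; total 18 weeks.
Change in finish: 18 − 18 = +0 weeks.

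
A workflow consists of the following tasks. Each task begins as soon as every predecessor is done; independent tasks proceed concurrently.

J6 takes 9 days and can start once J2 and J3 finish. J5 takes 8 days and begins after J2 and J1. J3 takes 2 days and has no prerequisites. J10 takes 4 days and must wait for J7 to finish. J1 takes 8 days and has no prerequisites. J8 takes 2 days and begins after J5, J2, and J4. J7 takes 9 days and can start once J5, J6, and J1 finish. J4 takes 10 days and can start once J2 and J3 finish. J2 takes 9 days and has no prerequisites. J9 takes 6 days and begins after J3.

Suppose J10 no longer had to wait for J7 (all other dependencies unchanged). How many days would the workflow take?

With the dependency in place, J2→J6→J7→J10 = 9+9+9+4 = 31 sets the finish at 31 days.
Without J7→J10, J10's earliest start moves from 27 to 0.
New critical path: J2→J6→J7 = 9+9+9 = 27 ⇒ 27 days.

27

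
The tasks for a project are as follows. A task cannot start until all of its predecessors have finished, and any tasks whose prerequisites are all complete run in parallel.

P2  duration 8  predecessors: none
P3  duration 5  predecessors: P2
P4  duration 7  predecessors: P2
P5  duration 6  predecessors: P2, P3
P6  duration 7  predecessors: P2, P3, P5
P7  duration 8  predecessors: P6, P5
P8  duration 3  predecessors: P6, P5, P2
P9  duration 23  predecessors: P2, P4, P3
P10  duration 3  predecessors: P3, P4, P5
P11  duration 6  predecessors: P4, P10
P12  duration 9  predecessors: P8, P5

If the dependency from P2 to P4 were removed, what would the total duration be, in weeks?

38

With the dependency in place, P2→P3→P5→P6→P8→P12 = 8+5+6+7+3+9 = 38 sets the finish at 38 weeks.
Without P2→P4, P4's earliest start moves from 8 to 0.
New critical path: P2→P3→P5→P6→P8→P12 = 8+5+6+7+3+9 = 38 ⇒ 38 weeks.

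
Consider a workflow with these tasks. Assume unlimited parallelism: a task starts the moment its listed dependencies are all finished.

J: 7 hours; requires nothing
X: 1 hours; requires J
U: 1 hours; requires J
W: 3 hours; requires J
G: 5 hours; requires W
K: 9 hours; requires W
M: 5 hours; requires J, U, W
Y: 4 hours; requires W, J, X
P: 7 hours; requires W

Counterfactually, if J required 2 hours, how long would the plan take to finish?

As given, the longest chain is J→W→K = 7+3+9 = 19, so the finish is 19 hours.
Since J is critical, the -5 change carries straight to that chain (now 14 hours).
That remains the longest chain; total 14 hours.

14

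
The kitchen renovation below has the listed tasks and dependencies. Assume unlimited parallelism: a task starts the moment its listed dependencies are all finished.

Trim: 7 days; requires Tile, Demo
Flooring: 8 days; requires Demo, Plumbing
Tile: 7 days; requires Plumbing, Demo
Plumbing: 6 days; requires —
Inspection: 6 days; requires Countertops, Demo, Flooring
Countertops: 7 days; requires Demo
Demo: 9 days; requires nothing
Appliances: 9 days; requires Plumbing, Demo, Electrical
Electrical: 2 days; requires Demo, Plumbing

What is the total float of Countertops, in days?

Demo→Flooring→Inspection = 9+8+6 = 23 sets the makespan at 23 days.
Longest path through Countertops: 22 days (earliest finish 16, latest finish 17).
Float = 23 − 22 = 1.

1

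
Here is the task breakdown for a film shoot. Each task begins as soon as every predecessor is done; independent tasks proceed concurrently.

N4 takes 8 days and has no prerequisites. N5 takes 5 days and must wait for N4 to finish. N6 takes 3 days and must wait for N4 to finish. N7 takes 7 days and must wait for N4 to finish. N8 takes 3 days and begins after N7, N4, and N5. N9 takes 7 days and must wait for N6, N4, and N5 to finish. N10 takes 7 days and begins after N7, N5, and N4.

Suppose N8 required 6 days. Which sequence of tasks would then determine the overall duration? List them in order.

N4, N7, N10

As given, the longest chain is N4→N7→N10 = 8+7+7 = 22, so the finish is 22 days.
The longest path through N8 is only 18 days, so N8 has float 4.
The critical path is still N4→N7→N10; finish is now 22 days.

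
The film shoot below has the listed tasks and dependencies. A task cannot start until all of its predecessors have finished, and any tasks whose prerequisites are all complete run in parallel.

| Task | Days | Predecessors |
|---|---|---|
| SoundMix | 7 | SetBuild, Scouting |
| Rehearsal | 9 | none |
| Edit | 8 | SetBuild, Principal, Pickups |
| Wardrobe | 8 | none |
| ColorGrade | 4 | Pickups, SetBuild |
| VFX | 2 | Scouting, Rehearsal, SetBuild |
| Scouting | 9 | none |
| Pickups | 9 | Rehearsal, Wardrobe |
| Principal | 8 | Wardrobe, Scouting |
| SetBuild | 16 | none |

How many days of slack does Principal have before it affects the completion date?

1

Critical path: Rehearsal→Pickups→Edit = 9+9+8 = 26, so the finish is 26 days.
Principal finishes as early as 17 and must finish by 18.
Float = 26 − 25 = 1.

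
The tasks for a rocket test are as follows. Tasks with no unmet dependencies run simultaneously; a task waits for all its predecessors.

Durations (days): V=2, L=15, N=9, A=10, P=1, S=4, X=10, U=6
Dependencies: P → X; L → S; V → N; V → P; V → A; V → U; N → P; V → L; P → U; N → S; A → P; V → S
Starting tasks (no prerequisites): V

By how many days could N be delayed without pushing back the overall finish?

Critical path: V→A→P→X = 2+10+1+10 = 23, so the finish is 23 days.
Longest path through N: 22 days (earliest finish 11, latest finish 12).
So N can slip 12 − 11 = 1 day.

1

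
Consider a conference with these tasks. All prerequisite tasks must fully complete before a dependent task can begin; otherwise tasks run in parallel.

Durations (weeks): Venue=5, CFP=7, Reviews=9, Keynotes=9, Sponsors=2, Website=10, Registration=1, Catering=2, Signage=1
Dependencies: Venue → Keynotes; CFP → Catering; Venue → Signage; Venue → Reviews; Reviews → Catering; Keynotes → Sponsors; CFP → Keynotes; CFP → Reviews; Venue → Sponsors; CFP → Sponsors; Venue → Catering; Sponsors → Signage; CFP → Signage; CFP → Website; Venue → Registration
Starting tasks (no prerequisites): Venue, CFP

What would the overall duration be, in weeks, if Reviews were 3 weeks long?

19

Baseline: CFP→Keynotes→Sponsors→Signage = 7+9+2+1 = 19 → 19 weeks.
The longest path through Reviews is only 18 weeks, so Reviews has float 1.
That remains the longest chain; total 19 weeks.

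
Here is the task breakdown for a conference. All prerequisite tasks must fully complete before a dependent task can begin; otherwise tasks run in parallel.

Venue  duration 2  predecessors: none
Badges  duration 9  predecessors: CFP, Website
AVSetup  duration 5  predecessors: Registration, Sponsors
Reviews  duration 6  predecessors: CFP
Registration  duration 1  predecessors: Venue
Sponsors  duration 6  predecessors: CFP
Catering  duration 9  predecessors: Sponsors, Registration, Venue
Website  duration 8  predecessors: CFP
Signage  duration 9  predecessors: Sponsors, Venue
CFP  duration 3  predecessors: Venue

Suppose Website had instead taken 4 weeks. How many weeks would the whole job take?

As given, the longest chain is Venue→CFP→Website→Badges = 2+3+8+9 = 22, so the finish is 22 weeks.
Since Website is critical, the -4 change carries straight to that chain (now 18 weeks).
The binding chain switches to Venue→CFP→Sponsors→Catering = 2+3+6+9 = 20; finish 20 weeks.

20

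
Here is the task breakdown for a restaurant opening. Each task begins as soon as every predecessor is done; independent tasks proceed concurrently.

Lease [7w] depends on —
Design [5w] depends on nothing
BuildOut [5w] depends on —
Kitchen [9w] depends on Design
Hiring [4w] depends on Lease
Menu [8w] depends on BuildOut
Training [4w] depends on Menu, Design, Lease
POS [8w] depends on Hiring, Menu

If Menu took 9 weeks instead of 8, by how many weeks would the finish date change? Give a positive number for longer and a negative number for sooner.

As given, the longest chain is BuildOut→Menu→POS = 5+8+8 = 21, so the finish is 21 weeks.
Menu lies on that path, so at 9 weeks the path becomes 22 weeks.
The critical path is still BuildOut→Menu→POS; finish is now 22 weeks.
Change in finish: 22 − 21 = +1 weeks.

1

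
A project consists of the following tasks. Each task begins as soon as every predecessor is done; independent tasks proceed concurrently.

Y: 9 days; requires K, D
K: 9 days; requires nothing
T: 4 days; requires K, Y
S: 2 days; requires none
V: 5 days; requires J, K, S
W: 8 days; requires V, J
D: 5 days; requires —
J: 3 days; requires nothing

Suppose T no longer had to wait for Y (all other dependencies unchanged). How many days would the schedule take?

22

With the dependency in place, K→Y→T = 9+9+4 = 22 sets the finish at 22 days.
Without Y→T, T's earliest start moves from 18 to 9.
The longest chain is now K→V→W = 9+5+8 = 22, so the schedule takes 22 days.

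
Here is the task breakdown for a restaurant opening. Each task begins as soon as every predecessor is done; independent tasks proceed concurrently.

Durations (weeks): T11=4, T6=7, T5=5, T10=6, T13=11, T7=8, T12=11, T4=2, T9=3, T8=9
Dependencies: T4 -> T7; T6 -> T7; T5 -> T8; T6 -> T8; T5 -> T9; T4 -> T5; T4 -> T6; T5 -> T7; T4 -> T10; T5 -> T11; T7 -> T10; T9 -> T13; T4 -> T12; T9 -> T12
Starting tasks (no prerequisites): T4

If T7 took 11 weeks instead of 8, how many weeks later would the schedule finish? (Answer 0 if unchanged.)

3

As given, the longest chain is T4→T6→T7→T10 = 2+7+8+6 = 23, so the finish is 23 weeks.
T7 is on the critical path; changing it to 11 makes that path 26 weeks.
The critical path is still T4→T6→T7→T10; finish is now 26 weeks.
Change in finish: 26 − 23 = +3 weeks.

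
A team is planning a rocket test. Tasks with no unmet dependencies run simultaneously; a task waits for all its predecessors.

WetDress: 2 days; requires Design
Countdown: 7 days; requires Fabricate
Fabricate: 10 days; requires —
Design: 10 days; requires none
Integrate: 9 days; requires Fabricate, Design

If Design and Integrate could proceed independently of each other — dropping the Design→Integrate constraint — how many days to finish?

19

Before: longest chain Design→Integrate = 10+9 = 19, finish 19.
Dropping Design→Integrate doesn't change Integrate's earliest start (10); another predecessor still binds.
New critical path: Fabricate→Integrate = 10+9 = 19 ⇒ 19 days.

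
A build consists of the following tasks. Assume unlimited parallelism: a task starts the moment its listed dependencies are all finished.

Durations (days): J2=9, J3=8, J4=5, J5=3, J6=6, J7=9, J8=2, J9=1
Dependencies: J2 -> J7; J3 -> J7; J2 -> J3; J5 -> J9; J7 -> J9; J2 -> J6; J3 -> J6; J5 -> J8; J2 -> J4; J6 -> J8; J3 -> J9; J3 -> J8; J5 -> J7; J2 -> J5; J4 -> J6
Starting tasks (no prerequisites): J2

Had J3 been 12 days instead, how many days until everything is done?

Baseline: J2→J3→J7→J9 = 9+8+9+1 = 27 → 27 days.
J3 lies on that path, so at 12 days the path becomes 31 days.
That remains the longest chain; total 31 days.

31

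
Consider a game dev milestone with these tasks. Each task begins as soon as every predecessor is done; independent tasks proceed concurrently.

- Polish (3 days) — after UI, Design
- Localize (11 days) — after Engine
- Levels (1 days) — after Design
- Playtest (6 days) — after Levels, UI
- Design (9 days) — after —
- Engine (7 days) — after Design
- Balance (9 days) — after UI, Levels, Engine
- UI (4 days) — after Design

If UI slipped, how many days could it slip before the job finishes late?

Design→Engine→Localize = 9+7+11 = 27 sets the makespan at 27 days.
Longest path through UI: 22 days (earliest finish 13, latest finish 18).
Slack of UI = 14 − 9 = 5 days.

5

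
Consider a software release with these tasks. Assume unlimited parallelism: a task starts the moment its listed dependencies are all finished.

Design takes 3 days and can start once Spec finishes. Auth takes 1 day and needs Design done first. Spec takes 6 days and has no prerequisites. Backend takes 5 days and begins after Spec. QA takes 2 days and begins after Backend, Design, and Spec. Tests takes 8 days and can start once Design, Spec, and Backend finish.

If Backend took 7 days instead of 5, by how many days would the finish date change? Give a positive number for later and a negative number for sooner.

Baseline: Spec→Backend→Tests = 6+5+8 = 19 → 19 days.
Backend is on the critical path; changing it to 7 makes that path 21 days.
That remains the longest chain; total 21 days.
Change in finish: 21 − 19 = +2 days.

2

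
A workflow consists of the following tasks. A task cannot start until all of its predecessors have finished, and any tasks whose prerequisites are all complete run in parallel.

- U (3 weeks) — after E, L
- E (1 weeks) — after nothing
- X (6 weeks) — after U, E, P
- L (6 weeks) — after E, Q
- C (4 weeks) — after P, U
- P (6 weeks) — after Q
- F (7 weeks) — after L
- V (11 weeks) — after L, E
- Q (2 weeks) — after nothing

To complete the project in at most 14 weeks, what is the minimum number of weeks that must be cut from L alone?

Current finish: 19 weeks; target: 14.
L is on every critical path, so each week cut from L cuts the finish by one (this holds down to a finish of 14).
Need 19 − 14 = 5 weeks off L → L becomes 1 week, finish becomes 14.

5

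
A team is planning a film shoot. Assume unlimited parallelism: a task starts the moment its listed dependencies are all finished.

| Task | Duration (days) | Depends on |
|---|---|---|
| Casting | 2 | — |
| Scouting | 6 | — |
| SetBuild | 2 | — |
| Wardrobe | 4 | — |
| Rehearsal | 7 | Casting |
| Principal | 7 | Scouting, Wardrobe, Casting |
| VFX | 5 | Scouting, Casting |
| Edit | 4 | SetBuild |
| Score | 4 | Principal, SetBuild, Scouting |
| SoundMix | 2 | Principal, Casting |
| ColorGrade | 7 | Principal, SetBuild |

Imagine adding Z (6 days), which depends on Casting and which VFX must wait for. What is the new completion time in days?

20

Originally the plan takes 20 days.
With Z inserted, VFX now waits for max(Scouting, Casting, Z).
New critical path: Scouting→Principal→ColorGrade = 6+7+7 = 20 ⇒ 20 days.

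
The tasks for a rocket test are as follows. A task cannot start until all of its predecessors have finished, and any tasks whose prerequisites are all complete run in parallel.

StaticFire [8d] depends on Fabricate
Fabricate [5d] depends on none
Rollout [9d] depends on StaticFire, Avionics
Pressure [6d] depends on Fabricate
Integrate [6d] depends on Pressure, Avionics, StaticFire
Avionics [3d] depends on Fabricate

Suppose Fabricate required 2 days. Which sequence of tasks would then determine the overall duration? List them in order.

Fabricate, StaticFire, Rollout

The binding path is Fabricate→StaticFire→Rollout = 5+8+9 = 22; finish at 22 days.
Fabricate is on the critical path; changing it to 2 makes that path 19 days.
The critical path is still Fabricate→StaticFire→Rollout; finish is now 19 days.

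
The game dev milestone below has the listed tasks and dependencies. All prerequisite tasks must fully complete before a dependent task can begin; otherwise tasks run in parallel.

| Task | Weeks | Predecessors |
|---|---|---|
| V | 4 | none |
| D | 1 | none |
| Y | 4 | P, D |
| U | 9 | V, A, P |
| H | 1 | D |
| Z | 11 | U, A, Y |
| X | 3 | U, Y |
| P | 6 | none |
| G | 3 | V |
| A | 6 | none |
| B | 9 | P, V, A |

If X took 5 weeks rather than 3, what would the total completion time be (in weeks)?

Baseline: P→U→Z = 6+9+11 = 26 → 26 weeks.
X is off the critical path — its longest chain is 18 weeks, giving 8 of slack.
No other chain overtakes it, so the finish is 26 weeks.

26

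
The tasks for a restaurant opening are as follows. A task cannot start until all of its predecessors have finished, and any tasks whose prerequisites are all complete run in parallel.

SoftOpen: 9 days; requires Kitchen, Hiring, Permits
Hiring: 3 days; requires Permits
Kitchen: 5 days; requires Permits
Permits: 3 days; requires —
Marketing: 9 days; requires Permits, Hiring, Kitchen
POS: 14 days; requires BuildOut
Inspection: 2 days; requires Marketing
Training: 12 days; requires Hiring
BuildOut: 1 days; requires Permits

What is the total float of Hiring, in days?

1

Critical path: Permits→Kitchen→Marketing→Inspection = 3+5+9+2 = 19, so the finish is 19 days.
Longest path through Hiring: 18 days (earliest finish 6, latest finish 7).
Float = 19 − 18 = 1.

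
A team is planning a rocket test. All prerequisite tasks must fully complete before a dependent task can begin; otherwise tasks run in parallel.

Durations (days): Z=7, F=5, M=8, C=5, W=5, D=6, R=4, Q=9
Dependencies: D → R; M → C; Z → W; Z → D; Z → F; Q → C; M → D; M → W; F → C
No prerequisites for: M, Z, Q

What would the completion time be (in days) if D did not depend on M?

With the dependency in place, M→D→R = 8+6+4 = 18 sets the finish at 18 days.
Without M→D, D's earliest start moves from 8 to 7.
The longest chain is now Z→D→R = 7+6+4 = 17, so the schedule takes 17 days.

17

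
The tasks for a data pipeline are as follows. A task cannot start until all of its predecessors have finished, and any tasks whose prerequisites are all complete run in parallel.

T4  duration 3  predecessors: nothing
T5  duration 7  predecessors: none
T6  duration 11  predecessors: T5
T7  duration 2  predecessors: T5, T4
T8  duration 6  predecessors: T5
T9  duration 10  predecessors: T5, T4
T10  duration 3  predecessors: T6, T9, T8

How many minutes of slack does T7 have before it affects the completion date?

The longest chain is T5→T6→T10 = 7+11+3 = 21; overall finish 21 minutes.
Longest path through T7: 9 minutes (earliest finish 9, latest finish 21).
So T7 can slip 21 − 9 = 12 minutes.

12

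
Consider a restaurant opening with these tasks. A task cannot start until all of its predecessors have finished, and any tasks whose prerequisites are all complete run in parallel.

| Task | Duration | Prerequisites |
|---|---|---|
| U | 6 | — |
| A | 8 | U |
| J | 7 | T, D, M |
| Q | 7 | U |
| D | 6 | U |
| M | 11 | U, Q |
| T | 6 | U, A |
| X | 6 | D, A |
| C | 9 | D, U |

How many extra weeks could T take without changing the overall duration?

4

The longest chain is U→Q→M→J = 6+7+11+7 = 31; overall finish 31 weeks.
T finishes as early as 20 and must finish by 24.
Float = 31 − 27 = 4.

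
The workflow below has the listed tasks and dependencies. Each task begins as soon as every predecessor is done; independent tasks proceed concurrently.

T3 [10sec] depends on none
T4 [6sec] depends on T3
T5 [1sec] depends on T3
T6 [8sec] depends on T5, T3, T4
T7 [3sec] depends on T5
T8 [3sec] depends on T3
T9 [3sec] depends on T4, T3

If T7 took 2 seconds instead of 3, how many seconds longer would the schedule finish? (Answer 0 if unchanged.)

0

Actual critical path: T3→T4→T6 = 10+6+8 = 24 ⇒ 24 seconds.
The longest path through T7 is only 14 seconds, so T7 has float 10.
The critical path is still T3→T4→T6; finish is now 24 seconds.
Change in finish: 24 − 24 = +0 seconds.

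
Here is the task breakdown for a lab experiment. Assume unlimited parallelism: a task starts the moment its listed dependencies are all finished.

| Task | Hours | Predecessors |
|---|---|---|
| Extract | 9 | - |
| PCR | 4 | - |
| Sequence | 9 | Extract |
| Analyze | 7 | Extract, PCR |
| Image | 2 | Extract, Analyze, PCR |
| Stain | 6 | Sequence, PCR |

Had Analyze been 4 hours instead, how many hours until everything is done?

24

Actual critical path: Extract→Sequence→Stain = 9+9+6 = 24 ⇒ 24 hours.
The longest path through Analyze is only 18 hours, so Analyze has float 6.
The critical path is still Extract→Sequence→Stain; finish is now 24 hours.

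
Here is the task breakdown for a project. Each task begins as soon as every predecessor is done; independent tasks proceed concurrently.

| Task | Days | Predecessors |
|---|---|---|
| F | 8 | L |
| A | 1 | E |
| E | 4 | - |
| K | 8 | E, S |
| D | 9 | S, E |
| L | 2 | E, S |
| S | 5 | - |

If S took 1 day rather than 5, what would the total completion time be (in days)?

The binding path is S→L→F = 5+2+8 = 15; finish at 15 days.
Since S is critical, the -4 change carries straight to that chain (now 11 days).
Now E→L→F = 4+2+8 = 14 is longest, so the finish becomes 14 days.

14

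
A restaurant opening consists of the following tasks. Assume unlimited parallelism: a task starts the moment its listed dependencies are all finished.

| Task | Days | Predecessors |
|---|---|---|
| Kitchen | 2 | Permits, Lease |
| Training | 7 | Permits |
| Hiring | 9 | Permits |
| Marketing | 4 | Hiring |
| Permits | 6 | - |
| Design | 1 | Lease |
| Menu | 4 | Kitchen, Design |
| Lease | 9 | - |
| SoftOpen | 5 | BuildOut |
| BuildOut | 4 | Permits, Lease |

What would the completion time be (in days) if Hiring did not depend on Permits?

18

Original critical path: Permits→Hiring→Marketing = 6+9+4 = 19 ⇒ 19 days.
Without Permits→Hiring, Hiring's earliest start moves from 6 to 0.
The longest chain is now Lease→BuildOut→SoftOpen = 9+4+5 = 18, so the project takes 18 days.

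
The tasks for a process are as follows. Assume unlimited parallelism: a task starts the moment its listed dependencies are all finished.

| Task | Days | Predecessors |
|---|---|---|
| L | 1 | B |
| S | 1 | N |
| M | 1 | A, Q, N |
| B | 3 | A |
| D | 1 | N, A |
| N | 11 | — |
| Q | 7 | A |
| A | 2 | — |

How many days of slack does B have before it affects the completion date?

6

Critical path: N→D = 11+1 = 12, so the finish is 12 days.
Longest path through B: 6 days (earliest finish 5, latest finish 11).
Float = 12 − 6 = 6.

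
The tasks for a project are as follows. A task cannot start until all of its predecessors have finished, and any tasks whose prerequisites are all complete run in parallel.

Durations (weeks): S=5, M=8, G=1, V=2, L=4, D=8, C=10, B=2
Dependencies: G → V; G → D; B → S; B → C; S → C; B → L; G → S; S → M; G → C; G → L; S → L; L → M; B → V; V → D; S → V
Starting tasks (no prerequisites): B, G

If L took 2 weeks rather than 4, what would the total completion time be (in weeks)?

17

As given, the longest chain is B→S→L→M = 2+5+4+8 = 19, so the finish is 19 weeks.
L is on the critical path; changing it to 2 makes that path 17 weeks.
Now B→S→C = 2+5+10 = 17 is longest, so the finish becomes 17 weeks.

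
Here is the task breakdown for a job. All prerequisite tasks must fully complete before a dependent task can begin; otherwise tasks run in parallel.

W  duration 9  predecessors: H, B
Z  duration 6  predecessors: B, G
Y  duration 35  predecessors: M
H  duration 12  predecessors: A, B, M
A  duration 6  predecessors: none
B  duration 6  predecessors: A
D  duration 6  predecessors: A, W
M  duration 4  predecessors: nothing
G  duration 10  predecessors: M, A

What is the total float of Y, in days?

The longest chain is M→Y = 4+35 = 39; overall finish 39 days.
Y finishes as early as 39 and must finish by 39.
Float = 39 − 39 = 0.

0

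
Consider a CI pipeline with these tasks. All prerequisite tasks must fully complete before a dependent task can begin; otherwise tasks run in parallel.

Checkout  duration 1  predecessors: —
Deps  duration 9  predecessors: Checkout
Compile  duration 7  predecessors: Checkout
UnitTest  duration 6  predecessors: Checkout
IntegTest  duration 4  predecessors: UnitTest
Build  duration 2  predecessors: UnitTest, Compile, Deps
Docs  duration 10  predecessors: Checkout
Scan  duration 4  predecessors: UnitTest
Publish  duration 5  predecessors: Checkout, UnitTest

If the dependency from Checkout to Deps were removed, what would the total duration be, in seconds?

12

Before: longest chain Checkout→Deps→Build = 1+9+2 = 12, finish 12.
Without Checkout→Deps, Deps's earliest start moves from 1 to 0.
After: Checkout→UnitTest→Publish = 1+6+5 = 12 → 12 seconds.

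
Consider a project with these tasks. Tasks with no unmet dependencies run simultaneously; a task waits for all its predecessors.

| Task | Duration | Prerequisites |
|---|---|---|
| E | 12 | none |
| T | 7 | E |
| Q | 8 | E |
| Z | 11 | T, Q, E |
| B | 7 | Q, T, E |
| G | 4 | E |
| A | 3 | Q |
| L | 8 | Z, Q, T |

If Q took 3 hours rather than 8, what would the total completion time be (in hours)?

Baseline: E→Q→Z→L = 12+8+11+8 = 39 → 39 hours.
Q is on the critical path; changing it to 3 makes that path 34 hours.
Now E→T→Z→L = 12+7+11+8 = 38 is longest, so the finish becomes 38 hours.

38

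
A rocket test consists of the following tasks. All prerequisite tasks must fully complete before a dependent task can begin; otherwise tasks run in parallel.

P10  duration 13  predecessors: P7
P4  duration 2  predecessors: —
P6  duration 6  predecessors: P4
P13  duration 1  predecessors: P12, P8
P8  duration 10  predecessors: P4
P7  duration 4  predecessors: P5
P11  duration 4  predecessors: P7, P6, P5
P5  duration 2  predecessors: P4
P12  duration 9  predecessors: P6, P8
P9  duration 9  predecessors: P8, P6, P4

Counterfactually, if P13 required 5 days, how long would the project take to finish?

26

Actual critical path: P4→P8→P12→P13 = 2+10+9+1 = 22 ⇒ 22 days.
P13 is on the critical path; changing it to 5 makes that path 26 days.
That remains the longest chain; total 26 days.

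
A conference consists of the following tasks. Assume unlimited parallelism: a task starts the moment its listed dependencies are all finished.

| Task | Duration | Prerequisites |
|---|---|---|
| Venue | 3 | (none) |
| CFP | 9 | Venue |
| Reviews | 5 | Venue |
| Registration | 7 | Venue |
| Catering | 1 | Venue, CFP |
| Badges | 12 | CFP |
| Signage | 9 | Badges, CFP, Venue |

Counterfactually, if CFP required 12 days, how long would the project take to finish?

36

As given, the longest chain is Venue→CFP→Badges→Signage = 3+9+12+9 = 33, so the finish is 33 days.
CFP is on the critical path; changing it to 12 makes that path 36 days.
The critical path is still Venue→CFP→Badges→Signage; finish is now 36 days.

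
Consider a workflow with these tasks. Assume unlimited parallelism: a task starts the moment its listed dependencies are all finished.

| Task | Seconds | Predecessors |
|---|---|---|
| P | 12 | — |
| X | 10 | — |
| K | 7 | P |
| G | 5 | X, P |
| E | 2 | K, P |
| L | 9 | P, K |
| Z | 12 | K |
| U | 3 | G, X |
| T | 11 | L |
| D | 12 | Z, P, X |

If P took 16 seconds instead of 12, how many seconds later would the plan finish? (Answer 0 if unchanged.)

4

As given, the longest chain is P→K→Z→D = 12+7+12+12 = 43, so the finish is 43 seconds.
P lies on that path, so at 16 seconds the path becomes 47 seconds.
The critical path is still P→K→Z→D; finish is now 47 seconds.
Change in finish: 47 − 43 = +4 seconds.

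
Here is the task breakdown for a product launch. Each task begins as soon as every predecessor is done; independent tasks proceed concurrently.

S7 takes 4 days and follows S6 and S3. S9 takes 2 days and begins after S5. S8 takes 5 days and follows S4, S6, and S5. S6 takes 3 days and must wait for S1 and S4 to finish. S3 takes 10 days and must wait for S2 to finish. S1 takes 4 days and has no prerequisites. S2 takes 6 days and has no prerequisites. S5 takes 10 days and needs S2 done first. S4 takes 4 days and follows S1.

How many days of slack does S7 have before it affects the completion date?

S2→S5→S8 = 6+10+5 = 21 sets the makespan at 21 days.
Longest path through S7: 20 days (earliest finish 20, latest finish 21).
Float = 21 − 20 = 1.

1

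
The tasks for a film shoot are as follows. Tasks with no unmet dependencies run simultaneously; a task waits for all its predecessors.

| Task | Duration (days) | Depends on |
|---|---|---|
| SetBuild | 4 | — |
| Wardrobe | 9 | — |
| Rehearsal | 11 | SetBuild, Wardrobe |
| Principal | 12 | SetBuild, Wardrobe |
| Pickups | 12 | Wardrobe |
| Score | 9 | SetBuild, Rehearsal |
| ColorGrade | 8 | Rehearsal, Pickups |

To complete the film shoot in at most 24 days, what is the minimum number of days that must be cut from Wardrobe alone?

Current finish: 29 days; target: 24.
Wardrobe is on every critical path, so each day cut from Wardrobe cuts the finish by one (this holds down to a finish of 24).
Need 29 − 24 = 5 days off Wardrobe → Wardrobe becomes 4 days, finish becomes 24.

5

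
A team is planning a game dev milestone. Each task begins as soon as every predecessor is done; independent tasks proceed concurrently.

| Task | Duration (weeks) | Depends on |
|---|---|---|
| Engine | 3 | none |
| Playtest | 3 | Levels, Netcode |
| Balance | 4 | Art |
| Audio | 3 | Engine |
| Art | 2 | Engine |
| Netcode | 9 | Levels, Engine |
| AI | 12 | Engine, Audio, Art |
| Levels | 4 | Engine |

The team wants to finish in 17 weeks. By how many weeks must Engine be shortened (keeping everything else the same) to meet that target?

Current finish: 19 weeks; target: 17.
Engine is on every critical path, so each week cut from Engine cuts the finish by one (this holds down to a finish of 17).
Need 19 − 17 = 2 weeks off Engine → Engine becomes 1 week, finish becomes 17.

2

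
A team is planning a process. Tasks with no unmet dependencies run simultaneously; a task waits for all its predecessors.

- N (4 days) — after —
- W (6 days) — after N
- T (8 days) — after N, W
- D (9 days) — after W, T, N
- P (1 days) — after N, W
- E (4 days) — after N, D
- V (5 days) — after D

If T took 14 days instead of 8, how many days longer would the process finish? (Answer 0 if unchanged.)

6

As given, the longest chain is N→W→T→D→V = 4+6+8+9+5 = 32, so the finish is 32 days.
T lies on that path, so at 14 days the path becomes 38 days.
That remains the longest chain; total 38 days.
Change in finish: 38 − 32 = +6 days.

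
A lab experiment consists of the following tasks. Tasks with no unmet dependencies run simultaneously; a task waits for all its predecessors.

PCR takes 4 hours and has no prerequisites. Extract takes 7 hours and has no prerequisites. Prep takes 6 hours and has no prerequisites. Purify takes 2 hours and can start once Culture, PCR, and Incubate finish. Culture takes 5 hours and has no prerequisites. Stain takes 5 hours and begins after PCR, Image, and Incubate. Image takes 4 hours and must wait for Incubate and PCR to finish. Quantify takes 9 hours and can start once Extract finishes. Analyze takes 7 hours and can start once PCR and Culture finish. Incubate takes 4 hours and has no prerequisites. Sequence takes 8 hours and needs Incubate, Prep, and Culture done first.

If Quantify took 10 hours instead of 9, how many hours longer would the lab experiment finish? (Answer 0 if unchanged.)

1

The binding path is Extract→Quantify = 7+9 = 16; finish at 16 hours.
Quantify is on the critical path; changing it to 10 makes that path 17 hours.
No other chain overtakes it, so the finish is 17 hours.
Change in finish: 17 − 16 = +1 hours.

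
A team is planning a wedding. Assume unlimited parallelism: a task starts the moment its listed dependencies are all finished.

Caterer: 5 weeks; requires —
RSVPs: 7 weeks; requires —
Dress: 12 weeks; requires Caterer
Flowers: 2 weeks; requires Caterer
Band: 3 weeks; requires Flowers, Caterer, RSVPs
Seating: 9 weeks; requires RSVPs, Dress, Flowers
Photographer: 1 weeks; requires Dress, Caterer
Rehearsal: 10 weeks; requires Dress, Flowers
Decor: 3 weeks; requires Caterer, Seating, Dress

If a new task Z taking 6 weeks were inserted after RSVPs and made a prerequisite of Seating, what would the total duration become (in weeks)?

29

Originally the schedule takes 29 weeks.
With Z inserted, Seating now waits for max(RSVPs, Dress, Flowers, Z).
New critical path: Caterer→Dress→Seating→Decor = 5+12+9+3 = 29 ⇒ 29 weeks.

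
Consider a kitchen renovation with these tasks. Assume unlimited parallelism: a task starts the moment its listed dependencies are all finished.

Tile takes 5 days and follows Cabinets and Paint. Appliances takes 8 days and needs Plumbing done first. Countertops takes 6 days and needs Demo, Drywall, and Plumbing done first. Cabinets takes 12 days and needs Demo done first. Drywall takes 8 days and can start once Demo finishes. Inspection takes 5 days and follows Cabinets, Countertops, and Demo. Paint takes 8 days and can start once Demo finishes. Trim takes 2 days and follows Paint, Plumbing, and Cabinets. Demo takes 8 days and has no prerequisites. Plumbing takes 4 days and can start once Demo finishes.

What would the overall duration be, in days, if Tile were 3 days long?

Critical path before the change: Demo→Drywall→Countertops→Inspection = 8+8+6+5 = 27 giving 27 days.
Tile is off the critical path — its longest chain is 25 days, giving 2 of slack.
No other chain overtakes it, so the finish is 27 days.

27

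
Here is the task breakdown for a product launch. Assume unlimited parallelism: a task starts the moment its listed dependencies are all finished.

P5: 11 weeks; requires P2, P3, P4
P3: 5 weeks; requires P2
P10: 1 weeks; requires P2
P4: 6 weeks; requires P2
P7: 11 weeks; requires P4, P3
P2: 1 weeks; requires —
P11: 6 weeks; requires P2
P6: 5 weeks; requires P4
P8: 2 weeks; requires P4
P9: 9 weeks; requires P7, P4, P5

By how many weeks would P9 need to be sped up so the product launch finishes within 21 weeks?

Current finish: 27 weeks; target: 21.
P9 is on every critical path, so each week cut from P9 cuts the finish by one (this holds down to a finish of 19).
Need 27 − 21 = 6 weeks off P9 → P9 becomes 3 weeks, finish becomes 21.

6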